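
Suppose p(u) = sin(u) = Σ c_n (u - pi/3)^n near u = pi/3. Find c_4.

sqrt(3)/48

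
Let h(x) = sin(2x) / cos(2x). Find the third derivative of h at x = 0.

Divide the numerator series by the denominator series (power-series long division).
The coefficient of x^3 in the expansion is 8/3, so h′′′(0) = 3! * (8/3) = 16.

16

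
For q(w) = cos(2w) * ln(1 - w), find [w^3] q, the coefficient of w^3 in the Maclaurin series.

5/3

Multiply the two series term by term and collect like powers.
q(0) = 0
q′(0) = -1
q′′(0) = -1
q′′′(0) = 10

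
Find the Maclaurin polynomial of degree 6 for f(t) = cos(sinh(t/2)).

Substitute the inner expansion into the outer series and collect powers.
[t^0] = 1;  [t^1] = 0;  [t^2] = -1/8;  [t^3] = 0;  [t^4] = -1/128;  [t^5] = 0;  [t^6] = 1/15360.

t^6/15360 - t^4/128 - t^2/8 + 1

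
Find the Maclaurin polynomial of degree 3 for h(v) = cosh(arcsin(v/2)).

Compose series: expand the inner function first, then feed it into the outer expansion.
h(0) = 1
h′(0) = 0
h′′(0) = 1/4
h′′′(0) = 0
The Taylor polynomial is Σ h^(k)(0)/k! · v^k.

v^2/8 + 1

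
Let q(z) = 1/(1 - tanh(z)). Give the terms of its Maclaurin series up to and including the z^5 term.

Compose series: expand the inner function first, then feed it into the outer expansion.
[z^0] = 1;  [z^1] = 1;  [z^2] = 1;  [z^3] = 2/3;  [z^4] = 1/3;  [z^5] = 2/15.

2*z^5/15 + z^4/3 + 2*z^3/3 + z^2 + z + 1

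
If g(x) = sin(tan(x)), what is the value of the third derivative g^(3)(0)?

1

Substitute the inner expansion into the outer series and collect powers.
From the series, [x^3] g = 1/6; multiply by 3! = 6 to get 1.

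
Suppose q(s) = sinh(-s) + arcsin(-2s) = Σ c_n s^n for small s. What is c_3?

-3/2

Add the two expansions coefficient-wise.
q(0) = 0
q′(0) = -3
q′′(0) = 0
q′′′(0) = -9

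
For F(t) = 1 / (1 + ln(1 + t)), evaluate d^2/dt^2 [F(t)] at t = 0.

3

Use the geometric series for the reciprocal, then substitute.
From the series, [t^2] F = 3/2; multiply by 2! = 2 to get 3.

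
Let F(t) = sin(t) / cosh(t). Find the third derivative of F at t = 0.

Write the quotient as an unknown series and match coefficients against numerator = denominator · series.
The coefficient of t^3 in the expansion is -2/3, so F′′′(0) = 3! * (-2/3) = -4.

-4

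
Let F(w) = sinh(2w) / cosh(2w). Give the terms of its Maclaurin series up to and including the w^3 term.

-8*w^3/3 + 2*w

Write the quotient as an unknown series and match coefficients against numerator = denominator · series.
F(0) = 0
F′(0) = 2
F′′(0) = 0
F′′′(0) = -16
Dividing each by k! gives the coefficients c_0, ..., c_3.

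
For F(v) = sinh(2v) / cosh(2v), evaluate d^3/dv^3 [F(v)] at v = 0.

Invert the denominator's series and multiply.
The coefficient of v^3 in the expansion is -8/3, so F′′′(0) = 3! * (-8/3) = -16.

-16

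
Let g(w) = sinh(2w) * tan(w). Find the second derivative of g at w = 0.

4

Write out both Maclaurin series and multiply, keeping only the needed powers.
From the series, [w^2] g = 2; multiply by 2! = 2 to get 4.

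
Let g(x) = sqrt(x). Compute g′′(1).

The coefficient of (x - 1)^2 in the expansion is -1/8, so g′′(1) = 2! * (-1/8) = -1/4.

-1/4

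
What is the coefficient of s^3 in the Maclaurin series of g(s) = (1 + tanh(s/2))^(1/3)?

-1/162

Substitute the inner expansion into the outer series and collect powers.
[s^0] = 1;  [s^1] = 1/6;  [s^2] = -1/36;  [s^3] = -1/162.
So c_3 = g′′′(0)/3! = -1/162.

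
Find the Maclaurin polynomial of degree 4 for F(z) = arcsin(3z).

F(0) = 0
F′(0) = 3
F′′(0) = 0
F′′′(0) = 27
F^(4)(0) = 0

9*z^3/2 + 3*z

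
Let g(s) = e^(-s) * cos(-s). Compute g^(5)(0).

Multiply the two series term by term and collect like powers.
The coefficient of s^5 in the expansion is 1/30, so g^(5)(0) = 5! * (1/30) = 4.

4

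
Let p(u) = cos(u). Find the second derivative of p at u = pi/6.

From the series, [(u - pi/6)^2] p = -sqrt(3)/4; multiply by 2! = 2 to get -sqrt(3)/2.

-sqrt(3)/2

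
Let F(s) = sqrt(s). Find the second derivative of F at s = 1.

From the series, [(s - 1)^2] F = -1/8; multiply by 2! = 2 to get -1/4.

-1/4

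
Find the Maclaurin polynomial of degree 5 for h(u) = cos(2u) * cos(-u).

Write out both Maclaurin series and multiply, keeping only the needed powers.
h(0) = 1
h′(0) = 0
h′′(0) = -5
h′′′(0) = 0
h^(4)(0) = 41
h^(5)(0) = 0
Then c_k = h^(k)(0)/k! gives each Taylor coefficient.

41*u^4/24 - 5*u^2/2 + 1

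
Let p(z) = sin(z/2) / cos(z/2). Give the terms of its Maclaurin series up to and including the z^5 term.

Invert the denominator's series and multiply.
[z^0] = 0;  [z^1] = 1/2;  [z^2] = 0;  [z^3] = 1/24;  [z^4] = 0;  [z^5] = 1/240.

z^5/240 + z^3/24 + z/2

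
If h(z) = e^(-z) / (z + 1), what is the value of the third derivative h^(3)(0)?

-16

Expand 1/(denominator) as a geometric series and multiply by the numerator's series.
The coefficient of z^3 in the expansion is -8/3, so h′′′(0) = 3! * (-8/3) = -16.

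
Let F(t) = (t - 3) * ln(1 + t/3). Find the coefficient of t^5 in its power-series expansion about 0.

-1/180

Shift and add copies of the series according to the polynomial's terms.
F(0) = 0
F′(0) = -1
F′′(0) = 1
F′′′(0) = -5/9
F^(4)(0) = 14/27
F^(5)(0) = -2/3
So c_5 = F^(5)(0)/5! = -1/180.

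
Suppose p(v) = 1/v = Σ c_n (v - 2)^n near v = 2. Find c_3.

Differentiate repeatedly and evaluate at the center.

-1/16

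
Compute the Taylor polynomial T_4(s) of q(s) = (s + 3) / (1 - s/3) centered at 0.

Multiply each power in the prefactor through the base expansion.

2*s^4/27 + 2*s^3/9 + 2*s^2/3 + 2*s + 3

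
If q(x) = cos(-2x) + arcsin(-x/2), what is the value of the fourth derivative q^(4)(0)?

Add the two expansions coefficient-wise.
From the series, [x^4] q = 2/3; multiply by 4! = 24 to get 16.

16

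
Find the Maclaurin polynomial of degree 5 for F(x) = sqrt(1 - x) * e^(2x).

-1781*x^5/3840 - 53*x^4/128 + x^3/48 + 7*x^2/8 + 3*x/2 + 1

Write out both Maclaurin series and multiply, keeping only the needed powers.
F(0) = 1
F′(0) = 3/2
F′′(0) = 7/4
F′′′(0) = 1/8
F^(4)(0) = -159/16
F^(5)(0) = -1781/32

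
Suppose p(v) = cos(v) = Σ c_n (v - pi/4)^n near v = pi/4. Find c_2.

[(v - pi/4)^0] = sqrt(2)/2;  [(v - pi/4)^1] = -sqrt(2)/2;  [(v - pi/4)^2] = -sqrt(2)/4.

-sqrt(2)/4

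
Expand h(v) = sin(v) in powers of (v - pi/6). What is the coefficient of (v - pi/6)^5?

h(pi/6) = 1/2
h′(pi/6) = sqrt(3)/2
h′′(pi/6) = -1/2
h′′′(pi/6) = -sqrt(3)/2
h^(4)(pi/6) = 1/2
h^(5)(pi/6) = sqrt(3)/2
The Taylor polynomial is Σ h^(k)(pi/6)/k! · (v - pi/6)^k.

sqrt(3)/240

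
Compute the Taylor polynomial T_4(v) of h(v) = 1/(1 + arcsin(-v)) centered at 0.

4*v^4/3 + 7*v^3/6 + v^2 + v + 1

Plug the Maclaurin series of the inner function into that of the outer and collect terms.
[v^0] = 1;  [v^1] = 1;  [v^2] = 1;  [v^3] = 7/6;  [v^4] = 4/3.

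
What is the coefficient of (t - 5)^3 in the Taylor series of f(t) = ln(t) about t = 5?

1/375

f(5) = ln(5)
f′(5) = 1/5
f′′(5) = -1/25
f′′′(5) = 2/125
So c_3 = f′′′(5)/3! = 1/375.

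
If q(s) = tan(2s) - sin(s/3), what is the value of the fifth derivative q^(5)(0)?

Combine the two series term by term.
The coefficient of s^5 in the expansion is 24883/5832, so q^(5)(0) = 5! * (24883/5832) = 124415/243.

124415/243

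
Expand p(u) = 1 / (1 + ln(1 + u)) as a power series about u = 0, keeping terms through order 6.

Use the geometric series for the reciprocal, then substitute.
p(0) = 1
p′(0) = -1
p′′(0) = 3
p′′′(0) = -14
p^(4)(0) = 88
p^(5)(0) = -694
p^(6)(0) = 6578

3289*u^6/360 - 347*u^5/60 + 11*u^4/3 - 7*u^3/3 + 3*u^2/2 - u + 1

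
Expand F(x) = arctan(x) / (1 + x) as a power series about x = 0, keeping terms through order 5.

13*x^5/15 - 2*x^4/3 + 2*x^3/3 - x^2 + x

Write out both Maclaurin series and multiply, keeping only the needed powers.
[x^0] = 0;  [x^1] = 1;  [x^2] = -1;  [x^3] = 2/3;  [x^4] = -2/3;  [x^5] = 13/15.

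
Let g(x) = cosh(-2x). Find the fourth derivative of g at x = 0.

16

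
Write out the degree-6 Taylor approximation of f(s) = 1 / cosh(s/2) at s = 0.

-61*s^6/46080 + 5*s^4/384 - s^2/8 + 1

Divide the numerator series by the denominator series (power-series long division).
f(0) = 1
f′(0) = 0
f′′(0) = -1/4
f′′′(0) = 0
f^(4)(0) = 5/16
f^(5)(0) = 0
f^(6)(0) = -61/64
The Taylor polynomial is Σ f^(k)(0)/k! · s^k.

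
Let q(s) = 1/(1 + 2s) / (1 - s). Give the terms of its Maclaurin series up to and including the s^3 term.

Expand each factor separately, then convolve coefficients.

-5*s^3 + 3*s^2 - s + 1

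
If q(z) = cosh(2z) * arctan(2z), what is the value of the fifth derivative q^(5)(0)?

Expand each factor separately, then convolve coefficients.
From the series, [z^5] q = 12/5; multiply by 5! = 120 to get 288.

288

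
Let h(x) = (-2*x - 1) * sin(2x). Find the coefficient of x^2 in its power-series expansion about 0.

Shift and add copies of the series according to the polynomial's terms.
h(0) = 0
h′(0) = -2
h′′(0) = -8
So c_2 = h′′(0)/2! = -4.

-4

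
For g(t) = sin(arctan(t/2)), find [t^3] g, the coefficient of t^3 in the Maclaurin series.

-1/16

Compose series: expand the inner function first, then feed it into the outer expansion.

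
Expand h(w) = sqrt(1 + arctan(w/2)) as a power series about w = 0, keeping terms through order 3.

-5*w^3/384 - w^2/32 + w/4 + 1

Let u equal the inner series; expand the outer function in u and truncate.
h(0) = 1
h′(0) = 1/4
h′′(0) = -1/16
h′′′(0) = -5/64
Dividing each by k! gives the coefficients c_0, ..., c_3.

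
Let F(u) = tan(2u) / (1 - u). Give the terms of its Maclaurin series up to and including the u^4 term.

Multiply the two series term by term and collect like powers.
[u^0] = 0;  [u^1] = 2;  [u^2] = 2;  [u^3] = 14/3;  [u^4] = 14/3.

14*u^4/3 + 14*u^3/3 + 2*u^2 + 2*u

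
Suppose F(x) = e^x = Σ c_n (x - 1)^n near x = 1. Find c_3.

e/6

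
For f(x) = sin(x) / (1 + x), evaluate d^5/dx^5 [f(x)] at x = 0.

Write out both Maclaurin series and multiply, keeping only the needed powers.
The coefficient of x^5 in the expansion is 101/120, so f^(5)(0) = 5! * (101/120) = 101.

101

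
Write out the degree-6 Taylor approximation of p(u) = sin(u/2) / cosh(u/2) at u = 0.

3*u^5/320 - u^3/12 + u/2

Write the quotient as an unknown series and match coefficients against numerator = denominator · series.
[u^0] = 0;  [u^1] = 1/2;  [u^2] = 0;  [u^3] = -1/12;  [u^4] = 0;  [u^5] = 3/320;  [u^6] = 0.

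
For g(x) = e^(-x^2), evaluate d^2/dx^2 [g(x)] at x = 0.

-2

Differentiate repeatedly and evaluate at the center.
From the series, [x^2] g = -1; multiply by 2! = 2 to get -2.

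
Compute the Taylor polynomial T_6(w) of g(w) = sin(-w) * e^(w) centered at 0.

w^6/90 + w^5/30 - w^3/3 - w^2 - w

Take the Cauchy product of the two expansions.
g(0) = 0
g′(0) = -1
g′′(0) = -2
g′′′(0) = -2
g^(4)(0) = 0
g^(5)(0) = 4
g^(6)(0) = 8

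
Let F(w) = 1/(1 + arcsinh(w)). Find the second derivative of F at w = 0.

Plug the Maclaurin series of the inner function into that of the outer and collect terms.
From the series, [w^2] F = 1; multiply by 2! = 2 to get 2.

2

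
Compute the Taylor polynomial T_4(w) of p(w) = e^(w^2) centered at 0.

w^4/2 + w^2 + 1

[w^0] = 1;  [w^1] = 0;  [w^2] = 1;  [w^3] = 0;  [w^4] = 1/2.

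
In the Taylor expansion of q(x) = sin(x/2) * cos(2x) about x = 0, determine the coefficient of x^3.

Take the Cauchy product of the two expansions.

-49/48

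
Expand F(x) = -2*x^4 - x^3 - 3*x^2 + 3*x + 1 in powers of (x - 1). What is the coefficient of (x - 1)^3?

Differentiate repeatedly and evaluate at the center.
[(x - 1)^0] = -2;  [(x - 1)^1] = -14;  [(x - 1)^2] = -18;  [(x - 1)^3] = -9.

-9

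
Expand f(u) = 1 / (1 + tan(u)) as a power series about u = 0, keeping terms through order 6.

Write 1/(1+u) = 1 - u + u^2 - u^3 + ... and substitute the series for u.
f(0) = 1
f′(0) = -1
f′′(0) = 2
f′′′(0) = -8
f^(4)(0) = 40
f^(5)(0) = -256
f^(6)(0) = 1952

122*u^6/45 - 32*u^5/15 + 5*u^4/3 - 4*u^3/3 + u^2 - u + 1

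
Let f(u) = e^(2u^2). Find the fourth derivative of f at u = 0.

The coefficient of u^4 in the expansion is 2, so f^(4)(0) = 4! * (2) = 48.

48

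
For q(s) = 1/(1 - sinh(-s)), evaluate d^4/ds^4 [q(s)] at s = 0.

Compose series: expand the inner function first, then feed it into the outer expansion.
From the series, [s^4] q = 4/3; multiply by 4! = 24 to get 32.

32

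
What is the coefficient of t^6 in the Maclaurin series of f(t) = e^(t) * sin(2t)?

Take the Cauchy product of the two expansions.
f(0) = 0
f′(0) = 2
f′′(0) = 4
f′′′(0) = -2
f^(4)(0) = -24
f^(5)(0) = -38
f^(6)(0) = 44

11/180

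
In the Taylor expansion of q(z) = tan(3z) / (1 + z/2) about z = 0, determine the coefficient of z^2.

-3/2

Expand each factor separately, then convolve coefficients.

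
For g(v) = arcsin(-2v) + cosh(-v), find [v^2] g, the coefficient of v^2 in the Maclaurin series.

Expand each term separately and add.
g(0) = 1
g′(0) = -2
g′′(0) = 1

1/2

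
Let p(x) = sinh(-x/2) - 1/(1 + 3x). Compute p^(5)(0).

933119/32

Combine the two series term by term.
From the series, [x^5] p = 933119/3840; multiply by 5! = 120 to get 933119/32.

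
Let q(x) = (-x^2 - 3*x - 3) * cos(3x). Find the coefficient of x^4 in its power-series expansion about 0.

Multiply each power in the prefactor through the base expansion.
q(0) = -3
q′(0) = -3
q′′(0) = 25
q′′′(0) = 81
q^(4)(0) = -135

-45/8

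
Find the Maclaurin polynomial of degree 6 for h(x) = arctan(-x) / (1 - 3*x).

-1173*x^6/5 - 391*x^5/5 - 26*x^4 - 26*x^3/3 - 3*x^2 - x

Multiply the numerator's expansion by the denominator's geometric series.
h(0) = 0
h′(0) = -1
h′′(0) = -6
h′′′(0) = -52
h^(4)(0) = -624
h^(5)(0) = -9384
h^(6)(0) = -168912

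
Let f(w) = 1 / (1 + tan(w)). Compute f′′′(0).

Use the geometric series for the reciprocal, then substitute.
The coefficient of w^3 in the expansion is -4/3, so f′′′(0) = 3! * (-4/3) = -8.

-8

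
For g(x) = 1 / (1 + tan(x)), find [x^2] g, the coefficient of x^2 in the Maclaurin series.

1

Use the geometric series for the reciprocal, then substitute.
[x^0] = 1;  [x^1] = -1;  [x^2] = 1.
So c_2 = g′′(0)/2! = 1.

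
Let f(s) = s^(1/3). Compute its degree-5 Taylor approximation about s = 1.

f(1) = 1
f′(1) = 1/3
f′′(1) = -2/9
f′′′(1) = 10/27
f^(4)(1) = -80/81
f^(5)(1) = 880/243

22*(s - 1)^5/729 - 10*(s - 1)^4/243 + 5*(s - 1)^3/81 - (s - 1)^2/9 + (s - 1)/3 + 1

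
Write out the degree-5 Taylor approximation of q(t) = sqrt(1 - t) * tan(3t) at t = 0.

19941*t^5/640 - 75*t^4/16 + 69*t^3/8 - 3*t^2/2 + 3*t

Take the Cauchy product of the two expansions.
q(0) = 0
q′(0) = 3
q′′(0) = -3
q′′′(0) = 207/4
q^(4)(0) = -225/2
q^(5)(0) = 59823/16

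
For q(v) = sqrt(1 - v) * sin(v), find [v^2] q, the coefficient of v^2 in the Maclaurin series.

-1/2

Write out both Maclaurin series and multiply, keeping only the needed powers.
q(0) = 0
q′(0) = 1
q′′(0) = -1
Dividing each by k! gives the coefficients c_0, ..., c_2.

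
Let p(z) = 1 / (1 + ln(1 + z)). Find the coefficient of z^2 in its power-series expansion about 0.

Use the geometric series for the reciprocal, then substitute.
p(0) = 1
p′(0) = -1
p′′(0) = 3

3/2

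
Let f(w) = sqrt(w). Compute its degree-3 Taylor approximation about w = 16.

(w - 16)^3/16384 - (w - 16)^2/512 + (w - 16)/8 + 4

f(16) = 4
f′(16) = 1/8
f′′(16) = -1/256
f′′′(16) = 3/8192
Then c_k = f^(k)(16)/k! gives each Taylor coefficient.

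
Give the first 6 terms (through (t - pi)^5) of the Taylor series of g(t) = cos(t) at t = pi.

-(t - pi)^4/24 + (t - pi)^2/2 - 1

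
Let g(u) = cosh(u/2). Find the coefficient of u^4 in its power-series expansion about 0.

[u^0] = 1;  [u^1] = 0;  [u^2] = 1/8;  [u^3] = 0;  [u^4] = 1/384.
So c_4 = g^(4)(0)/4! = 1/384.

1/384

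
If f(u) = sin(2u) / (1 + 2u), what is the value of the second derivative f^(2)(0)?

Expand each factor separately, then convolve coefficients.
From the series, [u^2] f = -4; multiply by 2! = 2 to get -8.

-8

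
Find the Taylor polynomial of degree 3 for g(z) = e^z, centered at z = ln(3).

(z - ln(3))^3/2 + 3*(z - ln(3))^2/2 + 3*(z - ln(3)) + 3

Differentiate repeatedly and evaluate at the center.
g(ln(3)) = 3
g′(ln(3)) = 3
g′′(ln(3)) = 3
g′′′(ln(3)) = 3
Then c_k = g^(k)(ln(3))/k! gives each Taylor coefficient.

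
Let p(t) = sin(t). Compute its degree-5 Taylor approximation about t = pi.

Differentiate repeatedly and evaluate at the center.
p(pi) = 0
p′(pi) = -1
p′′(pi) = 0
p′′′(pi) = 1
p^(4)(pi) = 0
p^(5)(pi) = -1
Dividing each by k! gives the coefficients c_0, ..., c_5.

-(t - pi)^5/120 + (t - pi)^3/6 - (t - pi)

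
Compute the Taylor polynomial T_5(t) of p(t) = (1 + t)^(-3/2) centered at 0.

p(0) = 1
p′(0) = -3/2
p′′(0) = 15/4
p′′′(0) = -105/8
p^(4)(0) = 945/16
p^(5)(0) = -10395/32

-693*t^5/256 + 315*t^4/128 - 35*t^3/16 + 15*t^2/8 - 3*t/2 + 1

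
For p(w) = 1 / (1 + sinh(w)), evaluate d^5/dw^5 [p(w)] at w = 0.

Write 1/(1+u) = 1 - u + u^2 - u^3 + ... and substitute the series for u.
From the series, [w^5] p = -181/120; multiply by 5! = 120 to get -181.

-181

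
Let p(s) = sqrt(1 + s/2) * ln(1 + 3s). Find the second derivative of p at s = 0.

Expand each factor separately, then convolve coefficients.
From the series, [s^2] p = -15/4; multiply by 2! = 2 to get -15/2.

-15/2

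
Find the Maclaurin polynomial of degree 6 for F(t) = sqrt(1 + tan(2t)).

-5521*t^6/720 + 601*t^5/120 - 47*t^4/24 + 11*t^3/6 - t^2/2 + t + 1

Compose series: expand the inner function first, then feed it into the outer expansion.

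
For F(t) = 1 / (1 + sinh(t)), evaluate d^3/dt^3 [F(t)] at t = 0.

-7

Expand as Σ (-1)^k u^k with u equal to the inner function's series.
From the series, [t^3] F = -7/6; multiply by 3! = 6 to get -7.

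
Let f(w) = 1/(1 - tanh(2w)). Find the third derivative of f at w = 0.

Let u equal the inner series; expand the outer function in u and truncate.
The coefficient of w^3 in the expansion is 16/3, so f′′′(0) = 3! * (16/3) = 32.

32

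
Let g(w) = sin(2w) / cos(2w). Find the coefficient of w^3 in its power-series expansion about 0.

8/3

Invert the denominator's series and multiply.
[w^0] = 0;  [w^1] = 2;  [w^2] = 0;  [w^3] = 8/3.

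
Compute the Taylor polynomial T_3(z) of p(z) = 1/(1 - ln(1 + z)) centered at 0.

z^3/3 + z^2/2 + z + 1

Let u equal the inner series; expand the outer function in u and truncate.
[z^0] = 1;  [z^1] = 1;  [z^2] = 1/2;  [z^3] = 1/3.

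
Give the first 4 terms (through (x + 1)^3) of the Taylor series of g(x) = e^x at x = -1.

(x + 1)^3*e^(-1)/6 + (x + 1)^2*e^(-1)/2 + (x + 1)*e^(-1) + e^(-1)

Use the known series and substitute for the argument.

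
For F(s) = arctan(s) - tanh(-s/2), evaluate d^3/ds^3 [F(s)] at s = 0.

Add the two expansions coefficient-wise.
From the series, [s^3] F = -3/8; multiply by 3! = 6 to get -9/4.

-9/4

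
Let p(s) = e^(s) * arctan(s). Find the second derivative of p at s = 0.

2

Write out both Maclaurin series and multiply, keeping only the needed powers.
From the series, [s^2] p = 1; multiply by 2! = 2 to get 2.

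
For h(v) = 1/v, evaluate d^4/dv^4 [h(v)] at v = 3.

8/81

The coefficient of (v - 3)^4 in the expansion is 1/243, so h^(4)(3) = 4! * (1/243) = 8/81.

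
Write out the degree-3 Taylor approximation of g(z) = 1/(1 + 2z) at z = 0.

[z^0] = 1;  [z^1] = -2;  [z^2] = 4;  [z^3] = -8.

-8*z^3 + 4*z^2 - 2*z + 1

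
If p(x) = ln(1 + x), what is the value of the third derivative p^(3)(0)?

The coefficient of x^3 in the expansion is 1/3, so p′′′(0) = 3! * (1/3) = 2.

2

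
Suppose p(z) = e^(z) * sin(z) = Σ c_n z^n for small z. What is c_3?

1/3

Write out both Maclaurin series and multiply, keeping only the needed powers.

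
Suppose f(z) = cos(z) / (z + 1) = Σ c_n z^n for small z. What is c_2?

Expand 1/(denominator) as a geometric series and multiply by the numerator's series.
f(0) = 1
f′(0) = -1
f′′(0) = 1
Dividing each by k! gives the coefficients c_0, ..., c_2.

1/2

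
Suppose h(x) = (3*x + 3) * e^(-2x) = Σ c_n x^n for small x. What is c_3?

2

Distribute the polynomial across the series and collect like powers.
h(0) = 3
h′(0) = -3
h′′(0) = 0
h′′′(0) = 12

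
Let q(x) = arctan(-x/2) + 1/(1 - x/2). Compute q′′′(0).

1

Expand each term separately and add.
The coefficient of x^3 in the expansion is 1/6, so q′′′(0) = 3! * (1/6) = 1.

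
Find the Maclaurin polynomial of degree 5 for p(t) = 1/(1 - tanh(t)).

2*t^5/15 + t^4/3 + 2*t^3/3 + t^2 + t + 1

Let u equal the inner series; expand the outer function in u and truncate.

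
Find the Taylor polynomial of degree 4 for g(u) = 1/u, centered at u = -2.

g(-2) = -1/2
g′(-2) = -1/4
g′′(-2) = -1/4
g′′′(-2) = -3/8
g^(4)(-2) = -3/4
The Taylor polynomial is Σ g^(k)(-2)/k! · (u + 2)^k.

-(u + 2)^4/32 - (u + 2)^3/16 - (u + 2)^2/8 - (u + 2)/4 - 1/2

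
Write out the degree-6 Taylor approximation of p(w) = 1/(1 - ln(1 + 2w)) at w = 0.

152*w^6/45 + 56*w^5/15 + 8*w^4/3 + 8*w^3/3 + 2*w^2 + 2*w + 1

Let u equal the inner series; expand the outer function in u and truncate.
p(0) = 1
p′(0) = 2
p′′(0) = 4
p′′′(0) = 16
p^(4)(0) = 64
p^(5)(0) = 448
p^(6)(0) = 2432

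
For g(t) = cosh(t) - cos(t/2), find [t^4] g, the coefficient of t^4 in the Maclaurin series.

Combine the two series term by term.
[t^0] = 0;  [t^1] = 0;  [t^2] = 5/8;  [t^3] = 0;  [t^4] = 5/128.

5/128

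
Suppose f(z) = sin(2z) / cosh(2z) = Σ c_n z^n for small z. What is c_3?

Invert the denominator's series and multiply.
f(0) = 0
f′(0) = 2
f′′(0) = 0
f′′′(0) = -32
Dividing each by k! gives the coefficients c_0, ..., c_3.

-16/3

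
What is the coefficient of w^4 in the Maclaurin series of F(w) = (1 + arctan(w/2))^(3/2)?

-29/2048

Let u equal the inner series; expand the outer function in u and truncate.
So c_4 = F^(4)(0)/4! = -29/2048.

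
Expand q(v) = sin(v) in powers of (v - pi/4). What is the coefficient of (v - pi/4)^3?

-sqrt(2)/12

Use the known series and substitute for the argument.
q(pi/4) = sqrt(2)/2
q′(pi/4) = sqrt(2)/2
q′′(pi/4) = -sqrt(2)/2
q′′′(pi/4) = -sqrt(2)/2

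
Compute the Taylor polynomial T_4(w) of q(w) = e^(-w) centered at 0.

Use the known series and substitute for the argument.
[w^0] = 1;  [w^1] = -1;  [w^2] = 1/2;  [w^3] = -1/6;  [w^4] = 1/24.

w^4/24 - w^3/6 + w^2/2 - w + 1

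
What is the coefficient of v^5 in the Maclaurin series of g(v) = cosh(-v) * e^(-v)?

-2/15

Multiply the two series term by term and collect like powers.
g(0) = 1
g′(0) = -1
g′′(0) = 2
g′′′(0) = -4
g^(4)(0) = 8
g^(5)(0) = -16
So c_5 = g^(5)(0)/5! = -2/15.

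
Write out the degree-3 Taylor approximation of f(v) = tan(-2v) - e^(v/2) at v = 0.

Expand each term separately and add.
[v^0] = -1;  [v^1] = -5/2;  [v^2] = -1/8;  [v^3] = -43/16.

-43*v^3/16 - v^2/8 - 5*v/2 - 1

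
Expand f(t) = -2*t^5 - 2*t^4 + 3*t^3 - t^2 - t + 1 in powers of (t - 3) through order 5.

-2*(t - 3)^5 - 32*(t - 3)^4 - 201*(t - 3)^3 - 622*(t - 3)^2 - 952*(t - 3) - 578

f(3) = -578
f′(3) = -952
f′′(3) = -1244
f′′′(3) = -1206
f^(4)(3) = -768
f^(5)(3) = -240
Dividing each by k! gives the coefficients c_0, ..., c_5.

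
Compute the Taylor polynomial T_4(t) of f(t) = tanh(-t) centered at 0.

t^3/3 - t

f(0) = 0
f′(0) = -1
f′′(0) = 0
f′′′(0) = 2
f^(4)(0) = 0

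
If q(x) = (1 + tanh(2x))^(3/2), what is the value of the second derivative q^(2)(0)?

Compose series: expand the inner function first, then feed it into the outer expansion.
The coefficient of x^2 in the expansion is 3/2, so q′′(0) = 2! * (3/2) = 3.

3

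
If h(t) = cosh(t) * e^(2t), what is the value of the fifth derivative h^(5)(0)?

122

Take the Cauchy product of the two expansions.
From the series, [t^5] h = 61/60; multiply by 5! = 120 to get 122.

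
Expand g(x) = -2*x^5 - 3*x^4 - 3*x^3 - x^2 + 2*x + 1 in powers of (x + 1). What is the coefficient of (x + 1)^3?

-11

Compute the successive derivatives at the expansion point and divide by k!.
[(x + 1)^0] = 0;  [(x + 1)^1] = -3;  [(x + 1)^2] = 10;  [(x + 1)^3] = -11.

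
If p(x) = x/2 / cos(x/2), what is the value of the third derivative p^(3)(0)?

3/8

Write the quotient as an unknown series and match coefficients against numerator = denominator · series.
The coefficient of x^3 in the expansion is 1/16, so p′′′(0) = 3! * (1/16) = 3/8.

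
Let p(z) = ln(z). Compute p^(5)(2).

The coefficient of (z - 2)^5 in the expansion is 1/160, so p^(5)(2) = 5! * (1/160) = 3/4.

3/4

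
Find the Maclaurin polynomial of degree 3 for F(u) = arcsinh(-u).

Apply the Taylor formula c_k = f^(k)(a)/k!.
F(0) = 0
F′(0) = -1
F′′(0) = 0
F′′′(0) = 1

u^3/6 - u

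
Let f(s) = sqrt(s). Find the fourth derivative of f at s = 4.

From the series, [(s - 4)^4] f = -5/16384; multiply by 4! = 24 to get -15/2048.

-15/2048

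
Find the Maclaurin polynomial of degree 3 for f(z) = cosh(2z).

2*z^2 + 1

[z^0] = 1;  [z^1] = 0;  [z^2] = 2;  [z^3] = 0.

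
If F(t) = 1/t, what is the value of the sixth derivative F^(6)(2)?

45/8

Differentiate repeatedly and evaluate at the center.
The coefficient of (t - 2)^6 in the expansion is 1/128, so F^(6)(2) = 6! * (1/128) = 45/8.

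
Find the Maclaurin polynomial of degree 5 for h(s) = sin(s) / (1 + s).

101*s^5/120 - 5*s^4/6 + 5*s^3/6 - s^2 + s

Multiply the two series term by term and collect like powers.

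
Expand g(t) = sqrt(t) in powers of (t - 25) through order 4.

-(t - 25)^4/2000000 + (t - 25)^3/50000 - (t - 25)^2/1000 + (t - 25)/10 + 5

Compute the successive derivatives at the expansion point and divide by k!.
g(25) = 5
g′(25) = 1/10
g′′(25) = -1/500
g′′′(25) = 3/25000
g^(4)(25) = -3/250000
The Taylor polynomial is Σ g^(k)(25)/k! · (t - 25)^k.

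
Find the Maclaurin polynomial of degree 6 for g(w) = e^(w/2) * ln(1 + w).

-53*w^6/576 + 209*w^5/1920 - w^4/8 + 5*w^3/24 + w

Take the Cauchy product of the two expansions.
g(0) = 0
g′(0) = 1
g′′(0) = 0
g′′′(0) = 5/4
g^(4)(0) = -3
g^(5)(0) = 209/16
g^(6)(0) = -265/4
Then c_k = g^(k)(0)/k! gives each Taylor coefficient.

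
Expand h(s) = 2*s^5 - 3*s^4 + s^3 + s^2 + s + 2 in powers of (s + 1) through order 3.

h(-1) = -4
h′(-1) = 24
h′′(-1) = -80
h′′′(-1) = 198
Dividing each by k! gives the coefficients c_0, ..., c_3.

33*(s + 1)^3 - 40*(s + 1)^2 + 24*(s + 1) - 4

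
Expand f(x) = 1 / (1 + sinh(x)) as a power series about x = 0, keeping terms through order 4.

Write 1/(1+u) = 1 - u + u^2 - u^3 + ... and substitute the series for u.
f(0) = 1
f′(0) = -1
f′′(0) = 2
f′′′(0) = -7
f^(4)(0) = 32

4*x^4/3 - 7*x^3/6 + x^2 - x + 1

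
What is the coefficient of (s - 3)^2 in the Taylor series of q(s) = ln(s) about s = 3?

-1/18

q(3) = ln(3)
q′(3) = 1/3
q′′(3) = -1/9
So c_2 = q′′(3)/2! = -1/18.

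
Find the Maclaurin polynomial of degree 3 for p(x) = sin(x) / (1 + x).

5*x^3/6 - x^2 + x

Expand each factor separately, then convolve coefficients.
p(0) = 0
p′(0) = 1
p′′(0) = -2
p′′′(0) = 5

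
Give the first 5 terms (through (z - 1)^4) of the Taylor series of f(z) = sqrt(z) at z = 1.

-5*(z - 1)^4/128 + (z - 1)^3/16 - (z - 1)^2/8 + (z - 1)/2 + 1

[(z - 1)^0] = 1;  [(z - 1)^1] = 1/2;  [(z - 1)^2] = -1/8;  [(z - 1)^3] = 1/16;  [(z - 1)^4] = -5/128.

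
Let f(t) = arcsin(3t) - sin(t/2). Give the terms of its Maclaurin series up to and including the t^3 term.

Expand each term separately and add.
f(0) = 0
f′(0) = 5/2
f′′(0) = 0
f′′′(0) = 217/8
Then c_k = f^(k)(0)/k! gives each Taylor coefficient.

217*t^3/48 + 5*t/2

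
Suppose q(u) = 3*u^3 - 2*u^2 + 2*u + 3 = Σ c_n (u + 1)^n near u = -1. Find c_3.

q(-1) = -4
q′(-1) = 15
q′′(-1) = -22
q′′′(-1) = 18

3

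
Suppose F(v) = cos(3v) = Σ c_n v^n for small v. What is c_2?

-9/2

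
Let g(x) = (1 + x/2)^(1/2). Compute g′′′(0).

The coefficient of x^3 in the expansion is 1/128, so g′′′(0) = 3! * (1/128) = 3/64.

3/64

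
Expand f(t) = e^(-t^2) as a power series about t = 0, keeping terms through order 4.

Differentiate repeatedly and evaluate at the center.
[t^0] = 1;  [t^1] = 0;  [t^2] = -1;  [t^3] = 0;  [t^4] = 1/2.

t^4/2 - t^2 + 1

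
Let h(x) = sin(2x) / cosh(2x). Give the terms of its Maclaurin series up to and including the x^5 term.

Divide the numerator series by the denominator series (power-series long division).
[x^0] = 0;  [x^1] = 2;  [x^2] = 0;  [x^3] = -16/3;  [x^4] = 0;  [x^5] = 48/5.

48*x^5/5 - 16*x^3/3 + 2*x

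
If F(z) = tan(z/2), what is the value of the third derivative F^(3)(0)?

1/4

The coefficient of z^3 in the expansion is 1/24, so F′′′(0) = 3! * (1/24) = 1/4.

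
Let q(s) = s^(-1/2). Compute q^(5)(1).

-945/32

From the series, [(s - 1)^5] q = -63/256; multiply by 5! = 120 to get -945/32.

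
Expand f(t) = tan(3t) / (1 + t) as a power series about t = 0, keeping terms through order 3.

Write out both Maclaurin series and multiply, keeping only the needed powers.
f(0) = 0
f′(0) = 3
f′′(0) = -6
f′′′(0) = 72

12*t^3 - 3*t^2 + 3*t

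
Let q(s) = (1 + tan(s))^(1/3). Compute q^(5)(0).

Compose series: expand the inner function first, then feed it into the outer expansion.
From the series, [s^5] q = 497/3645; multiply by 5! = 120 to get 3976/243.

3976/243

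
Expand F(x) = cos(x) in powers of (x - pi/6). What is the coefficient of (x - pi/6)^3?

Use the known series and substitute for the argument.
[(x - pi/6)^0] = sqrt(3)/2;  [(x - pi/6)^1] = -1/2;  [(x - pi/6)^2] = -sqrt(3)/4;  [(x - pi/6)^3] = 1/12.
So c_3 = F′′′(pi/6)/3! = 1/12.

1/12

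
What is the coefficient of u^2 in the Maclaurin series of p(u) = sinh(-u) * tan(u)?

-1

Multiply the two series term by term and collect like powers.
So c_2 = p′′(0)/2! = -1.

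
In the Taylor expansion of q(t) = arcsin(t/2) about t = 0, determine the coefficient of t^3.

Compute the successive derivatives at the expansion point and divide by k!.
[t^0] = 0;  [t^1] = 1/2;  [t^2] = 0;  [t^3] = 1/48.

1/48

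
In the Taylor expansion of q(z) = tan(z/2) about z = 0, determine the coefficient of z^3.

1/24

q(0) = 0
q′(0) = 1/2
q′′(0) = 0
q′′′(0) = 1/4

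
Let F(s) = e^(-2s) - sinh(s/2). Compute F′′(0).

Add the two expansions coefficient-wise.
From the series, [s^2] F = 2; multiply by 2! = 2 to get 4.

4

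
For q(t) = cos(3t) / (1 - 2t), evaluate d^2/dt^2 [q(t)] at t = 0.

-1

Multiply the two series term by term and collect like powers.
The coefficient of t^2 in the expansion is -1/2, so q′′(0) = 2! * (-1/2) = -1.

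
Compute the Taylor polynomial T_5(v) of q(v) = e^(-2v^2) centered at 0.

q(0) = 1
q′(0) = 0
q′′(0) = -4
q′′′(0) = 0
q^(4)(0) = 48
q^(5)(0) = 0

2*v^4 - 2*v^2 + 1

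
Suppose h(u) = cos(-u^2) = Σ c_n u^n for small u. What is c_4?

-1/2

h(0) = 1
h′(0) = 0
h′′(0) = 0
h′′′(0) = 0
h^(4)(0) = -12
So c_4 = h^(4)(0)/4! = -1/2.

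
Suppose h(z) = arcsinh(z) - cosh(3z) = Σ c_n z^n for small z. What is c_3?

Combine the two series term by term.
h(0) = -1
h′(0) = 1
h′′(0) = -9
h′′′(0) = -1
The Taylor polynomial is Σ h^(k)(0)/k! · z^k.

-1/6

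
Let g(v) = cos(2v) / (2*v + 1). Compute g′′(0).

Multiply the numerator's expansion by the denominator's geometric series.
The coefficient of v^2 in the expansion is 2, so g′′(0) = 2! * (2) = 4.

4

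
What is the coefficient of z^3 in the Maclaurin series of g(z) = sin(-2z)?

Apply the Taylor formula c_k = f^(k)(a)/k!.
g(0) = 0
g′(0) = -2
g′′(0) = 0
g′′′(0) = 8

4/3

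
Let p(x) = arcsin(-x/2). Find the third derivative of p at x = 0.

-1/8

The coefficient of x^3 in the expansion is -1/48, so p′′′(0) = 3! * (-1/48) = -1/8.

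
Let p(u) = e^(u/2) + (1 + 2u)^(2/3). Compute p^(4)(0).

Combine the two series term by term.
From the series, [u^4] p = -14255/31104; multiply by 4! = 24 to get -14255/1296.

-14255/1296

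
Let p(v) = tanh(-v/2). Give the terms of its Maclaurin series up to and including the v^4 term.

v^3/24 - v/2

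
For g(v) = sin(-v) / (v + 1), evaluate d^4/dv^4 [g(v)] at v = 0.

20

Multiply the numerator's expansion by the denominator's geometric series.
The coefficient of v^4 in the expansion is 5/6, so g^(4)(0) = 4! * (5/6) = 20.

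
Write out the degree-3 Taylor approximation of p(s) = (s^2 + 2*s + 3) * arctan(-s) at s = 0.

-2*s^2 - 3*s

Multiply each power in the prefactor through the base expansion.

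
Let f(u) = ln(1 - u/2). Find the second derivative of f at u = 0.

The coefficient of u^2 in the expansion is -1/8, so f′′(0) = 2! * (-1/8) = -1/4.

-1/4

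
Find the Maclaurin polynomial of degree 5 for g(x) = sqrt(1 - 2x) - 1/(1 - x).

-15*x^5/8 - 13*x^4/8 - 3*x^3/2 - 3*x^2/2 - 2*x

Expand each term separately and add.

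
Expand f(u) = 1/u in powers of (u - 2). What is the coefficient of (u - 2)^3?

[(u - 2)^0] = 1/2;  [(u - 2)^1] = -1/4;  [(u - 2)^2] = 1/8;  [(u - 2)^3] = -1/16.
So c_3 = f′′′(2)/3! = -1/16.

-1/16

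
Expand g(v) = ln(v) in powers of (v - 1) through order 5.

[(v - 1)^0] = 0;  [(v - 1)^1] = 1;  [(v - 1)^2] = -1/2;  [(v - 1)^3] = 1/3;  [(v - 1)^4] = -1/4;  [(v - 1)^5] = 1/5.

(v - 1)^5/5 - (v - 1)^4/4 + (v - 1)^3/3 - (v - 1)^2/2 + (v - 1)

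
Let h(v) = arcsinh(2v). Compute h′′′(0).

-8

Apply the Taylor formula c_k = f^(k)(a)/k!.
The coefficient of v^3 in the expansion is -4/3, so h′′′(0) = 3! * (-4/3) = -8.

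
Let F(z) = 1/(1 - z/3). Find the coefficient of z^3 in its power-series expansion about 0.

Differentiate repeatedly and evaluate at the center.
F(0) = 1
F′(0) = 1/3
F′′(0) = 2/9
F′′′(0) = 2/9
The Taylor polynomial is Σ F^(k)(0)/k! · z^k.

1/27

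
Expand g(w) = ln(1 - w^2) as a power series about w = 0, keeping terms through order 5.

-w^4/2 - w^2

g(0) = 0
g′(0) = 0
g′′(0) = -2
g′′′(0) = 0
g^(4)(0) = -12
g^(5)(0) = 0
Dividing each by k! gives the coefficients c_0, ..., c_5.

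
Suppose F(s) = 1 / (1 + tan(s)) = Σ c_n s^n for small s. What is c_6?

Expand as Σ (-1)^k u^k with u equal to the inner function's series.
F(0) = 1
F′(0) = -1
F′′(0) = 2
F′′′(0) = -8
F^(4)(0) = 40
F^(5)(0) = -256
F^(6)(0) = 1952
So c_6 = F^(6)(0)/6! = 122/45.

122/45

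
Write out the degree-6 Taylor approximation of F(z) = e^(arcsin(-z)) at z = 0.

17*z^6/144 - z^5/6 + 5*z^4/24 - z^3/3 + z^2/2 - z + 1

Substitute the inner expansion into the outer series and collect powers.
F(0) = 1
F′(0) = -1
F′′(0) = 1
F′′′(0) = -2
F^(4)(0) = 5
F^(5)(0) = -20
F^(6)(0) = 85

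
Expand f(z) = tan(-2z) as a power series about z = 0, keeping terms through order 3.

-8*z^3/3 - 2*z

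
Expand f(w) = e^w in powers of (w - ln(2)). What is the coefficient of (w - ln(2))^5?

1/60

c_5 = f^(5)(ln(2))/5! = 1/60.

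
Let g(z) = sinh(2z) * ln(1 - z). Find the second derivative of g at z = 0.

-4

Write out both Maclaurin series and multiply, keeping only the needed powers.
The coefficient of z^2 in the expansion is -2, so g′′(0) = 2! * (-2) = -4.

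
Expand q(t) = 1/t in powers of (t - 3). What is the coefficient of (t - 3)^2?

1/27

q(3) = 1/3
q′(3) = -1/9
q′′(3) = 2/27
So c_2 = q′′(3)/2! = 1/27.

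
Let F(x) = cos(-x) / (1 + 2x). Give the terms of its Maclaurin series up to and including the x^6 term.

40439*x^6/720 - 337*x^5/12 + 337*x^4/24 - 7*x^3 + 7*x^2/2 - 2*x + 1

Take the Cauchy product of the two expansions.
F(0) = 1
F′(0) = -2
F′′(0) = 7
F′′′(0) = -42
F^(4)(0) = 337
F^(5)(0) = -3370
F^(6)(0) = 40439
Dividing each by k! gives the coefficients c_0, ..., c_6.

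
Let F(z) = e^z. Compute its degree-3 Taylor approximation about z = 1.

e*(z - 1)^3/6 + e*(z - 1)^2/2 + e*(z - 1) + e

Apply the Taylor formula c_k = f^(k)(a)/k!.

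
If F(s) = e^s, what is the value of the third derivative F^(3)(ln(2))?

2

The coefficient of (s - ln(2))^3 in the expansion is 1/3, so F′′′(ln(2)) = 3! * (1/3) = 2.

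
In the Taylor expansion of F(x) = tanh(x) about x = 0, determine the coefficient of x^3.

-1/3

[x^0] = 0;  [x^1] = 1;  [x^2] = 0;  [x^3] = -1/3.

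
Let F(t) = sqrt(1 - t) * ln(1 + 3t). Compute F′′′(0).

261/4

Write out both Maclaurin series and multiply, keeping only the needed powers.
From the series, [t^3] F = 87/8; multiply by 3! = 6 to get 261/4.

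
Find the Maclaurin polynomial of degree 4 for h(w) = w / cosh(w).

-w^3/2 + w

Divide the numerator series by the denominator series (power-series long division).
h(0) = 0
h′(0) = 1
h′′(0) = 0
h′′′(0) = -3
h^(4)(0) = 0
Dividing each by k! gives the coefficients c_0, ..., c_4.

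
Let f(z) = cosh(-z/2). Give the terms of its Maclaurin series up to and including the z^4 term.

[z^0] = 1;  [z^1] = 0;  [z^2] = 1/8;  [z^3] = 0;  [z^4] = 1/384.

z^4/384 + z^2/8 + 1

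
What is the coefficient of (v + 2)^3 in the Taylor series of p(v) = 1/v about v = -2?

-1/16

p(-2) = -1/2
p′(-2) = -1/4
p′′(-2) = -1/4
p′′′(-2) = -3/8
Dividing each by k! gives the coefficients c_0, ..., c_3.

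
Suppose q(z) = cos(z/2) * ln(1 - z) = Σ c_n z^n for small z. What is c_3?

-5/24

Multiply the two series term by term and collect like powers.
q(0) = 0
q′(0) = -1
q′′(0) = -1
q′′′(0) = -5/4
Then c_k = q^(k)(0)/k! gives each Taylor coefficient.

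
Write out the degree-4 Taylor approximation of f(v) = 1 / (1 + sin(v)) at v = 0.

2*v^4/3 - 5*v^3/6 + v^2 - v + 1

Expand as Σ (-1)^k u^k with u equal to the inner function's series.
f(0) = 1
f′(0) = -1
f′′(0) = 2
f′′′(0) = -5
f^(4)(0) = 16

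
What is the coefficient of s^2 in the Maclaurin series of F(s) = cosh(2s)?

2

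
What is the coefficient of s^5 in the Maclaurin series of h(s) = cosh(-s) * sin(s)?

Expand each factor separately, then convolve coefficients.
h(0) = 0
h′(0) = 1
h′′(0) = 0
h′′′(0) = 2
h^(4)(0) = 0
h^(5)(0) = -4
So c_5 = h^(5)(0)/5! = -1/30.

-1/30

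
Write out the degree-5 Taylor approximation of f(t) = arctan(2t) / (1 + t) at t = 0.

86*t^5/15 + 2*t^4/3 - 2*t^3/3 - 2*t^2 + 2*t

Expand each factor separately, then convolve coefficients.
[t^0] = 0;  [t^1] = 2;  [t^2] = -2;  [t^3] = -2/3;  [t^4] = 2/3;  [t^5] = 86/15.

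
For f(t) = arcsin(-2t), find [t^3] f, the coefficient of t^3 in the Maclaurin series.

f(0) = 0
f′(0) = -2
f′′(0) = 0
f′′′(0) = -8

-4/3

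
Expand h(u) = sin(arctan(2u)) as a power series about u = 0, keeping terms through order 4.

-4*u^3 + 2*u

Plug the Maclaurin series of the inner function into that of the outer and collect terms.
h(0) = 0
h′(0) = 2
h′′(0) = 0
h′′′(0) = -24
h^(4)(0) = 0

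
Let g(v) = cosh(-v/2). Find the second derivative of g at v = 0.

1/4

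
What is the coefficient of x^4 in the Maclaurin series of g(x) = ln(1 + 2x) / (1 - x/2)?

Take the Cauchy product of the two expansions.
[x^0] = 0;  [x^1] = 2;  [x^2] = -1;  [x^3] = 13/6;  [x^4] = -35/12.

-35/12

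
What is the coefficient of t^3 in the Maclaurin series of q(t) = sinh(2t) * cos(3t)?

-23/3

Write out both Maclaurin series and multiply, keeping only the needed powers.
[t^0] = 0;  [t^1] = 2;  [t^2] = 0;  [t^3] = -23/3.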